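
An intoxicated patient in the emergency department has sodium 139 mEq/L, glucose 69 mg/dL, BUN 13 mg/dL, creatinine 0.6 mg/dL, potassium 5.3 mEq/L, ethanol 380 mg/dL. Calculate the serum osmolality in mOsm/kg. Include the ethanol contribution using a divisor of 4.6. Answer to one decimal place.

369.1 mOsm/kg

Calculated osmolality = 2·Na + glucose/18 + BUN/2.8 + ethanol/4.6
= 2·139 + 69/18 + 13/2.8 + 380/4.6
= 278 + 3.83 + 4.64 + 82.61
= 369.08 mOsm/kg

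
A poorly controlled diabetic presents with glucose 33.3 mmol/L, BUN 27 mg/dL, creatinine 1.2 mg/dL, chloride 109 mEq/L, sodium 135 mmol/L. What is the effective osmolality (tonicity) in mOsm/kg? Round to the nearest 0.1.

Effective osmolality excludes urea (freely permeant across cell membranes):
2·Na + glucose
= 2·135 + 33.3
= 270 + 33.3
= 303.3 mOsm/kg

303.3 mOsm/kg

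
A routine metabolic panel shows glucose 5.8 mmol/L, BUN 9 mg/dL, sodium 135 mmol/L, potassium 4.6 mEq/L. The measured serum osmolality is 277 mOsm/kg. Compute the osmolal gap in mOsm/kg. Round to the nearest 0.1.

Calculated osmolality = 2·Na + glucose + BUN/2.8
= 2·135 + 5.8 + 9/2.8
= 270 + 5.80 + 3.21
= 279.01 mOsm/kg ≈ 279.0 mOsm/kg
Osmolar gap = measured − calculated = 277 − 279.0 = -2.0 mOsm/kg

-2.0 mOsm/kg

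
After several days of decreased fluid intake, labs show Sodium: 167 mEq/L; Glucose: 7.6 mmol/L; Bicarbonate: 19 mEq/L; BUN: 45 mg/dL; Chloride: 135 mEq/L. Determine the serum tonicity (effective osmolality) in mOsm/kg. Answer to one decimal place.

341.6 mOsm/kg

Effective osmolality excludes urea (freely permeant across cell membranes):
2·Na + glucose
= 2·167 + 7.6
= 334 + 7.6
= 341.6 mOsm/kg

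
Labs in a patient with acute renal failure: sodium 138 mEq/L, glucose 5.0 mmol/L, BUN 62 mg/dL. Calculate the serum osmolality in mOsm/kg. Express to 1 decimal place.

303.1 mOsm/kg

Calculated osmolality = 2·Na + glucose + BUN/2.8
= 2·138 + 5 + 62/2.8
= 276 + 5 + 22.14
= 303.14 mOsm/kg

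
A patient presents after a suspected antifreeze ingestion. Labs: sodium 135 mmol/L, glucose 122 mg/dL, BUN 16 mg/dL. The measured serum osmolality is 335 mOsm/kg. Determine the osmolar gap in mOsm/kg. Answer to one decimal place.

Calculated osmolality = 2·Na + glucose/18 + BUN/2.8
= 2·135 + 122/18 + 16/2.8
= 270 + 6.78 + 5.71
= 282.49 mOsm/kg ≈ 282.5 mOsm/kg
Osmolar gap = measured − calculated = 335 − 282.5 = 52.5 mOsm/kg

52.5 mOsm/kg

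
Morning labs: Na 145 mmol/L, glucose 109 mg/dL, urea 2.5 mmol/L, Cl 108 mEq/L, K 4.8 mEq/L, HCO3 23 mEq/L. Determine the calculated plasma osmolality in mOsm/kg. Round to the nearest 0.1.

298.6 mOsm/kg

Calculated osmolality = 2·Na + glucose/18 + urea
= 2·145 + 109/18 + 2.5
= 290 + 6.06 + 2.50
= 298.56 mOsm/kg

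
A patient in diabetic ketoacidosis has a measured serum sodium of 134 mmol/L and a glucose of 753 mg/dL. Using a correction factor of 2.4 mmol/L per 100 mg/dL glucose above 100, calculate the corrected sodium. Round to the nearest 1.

150 mmol/L

Corrected Na = measured Na + 2.4 · (glucose − 100)/100
= 134 + 2.4 · (753 − 100)/100
= 134 + 15.7
= 149.7 mmol/L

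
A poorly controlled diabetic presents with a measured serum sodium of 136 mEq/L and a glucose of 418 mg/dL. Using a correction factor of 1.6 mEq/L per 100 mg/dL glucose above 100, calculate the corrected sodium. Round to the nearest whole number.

Corrected Na = measured Na + 1.6 · (glucose − 100)/100
= 136 + 1.6 · (418 − 100)/100
= 136 + 5.1
= 141.1 mEq/L

141 mEq/L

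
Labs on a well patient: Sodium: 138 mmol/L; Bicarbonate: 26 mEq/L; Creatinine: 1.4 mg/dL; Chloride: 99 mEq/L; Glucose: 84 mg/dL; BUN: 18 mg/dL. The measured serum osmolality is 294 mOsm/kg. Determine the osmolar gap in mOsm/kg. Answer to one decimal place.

6.9 mOsm/kg

Calculated osmolality = 2·Na + glucose/18 + BUN/2.8
= 2·138 + 84/18 + 18/2.8
= 276 + 4.67 + 6.43
= 287.1 mOsm/kg ≈ 287.1 mOsm/kg
Osmolar gap = measured − calculated = 294 − 287.1 = 6.9 mOsm/kg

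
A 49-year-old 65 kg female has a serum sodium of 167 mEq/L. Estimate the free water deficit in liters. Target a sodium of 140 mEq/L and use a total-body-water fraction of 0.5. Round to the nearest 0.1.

TBW = 0.5 · 65 = 32.5 L
Free water deficit = TBW · (Na/140 − 1)
= 32.5 · (167/140 − 1)
= 32.5 · 0.1929
= 6.27 L

6.3 L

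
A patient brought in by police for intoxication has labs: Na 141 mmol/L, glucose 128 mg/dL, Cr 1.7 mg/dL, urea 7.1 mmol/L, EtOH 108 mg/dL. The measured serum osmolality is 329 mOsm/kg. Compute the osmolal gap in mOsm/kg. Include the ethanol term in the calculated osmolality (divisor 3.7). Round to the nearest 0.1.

Calculated osmolality = 2·Na + glucose/18 + urea + ethanol/3.7
= 2·141 + 128/18 + 7.1 + 108/3.7
= 282 + 7.11 + 7.10 + 29.19
= 325.4 mOsm/kg ≈ 325.4 mOsm/kg
Osmolar gap = measured − calculated = 329 − 325.4 = 3.6 mOsm/kg

3.6 mOsm/kg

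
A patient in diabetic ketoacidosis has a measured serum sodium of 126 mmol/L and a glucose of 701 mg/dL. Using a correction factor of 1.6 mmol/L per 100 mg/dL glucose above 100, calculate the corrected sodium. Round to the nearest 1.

Corrected Na = measured Na + 1.6 · (glucose − 100)/100
= 126 + 1.6 · (701 − 100)/100
= 126 + 9.6
= 135.6 mmol/L

136 mmol/L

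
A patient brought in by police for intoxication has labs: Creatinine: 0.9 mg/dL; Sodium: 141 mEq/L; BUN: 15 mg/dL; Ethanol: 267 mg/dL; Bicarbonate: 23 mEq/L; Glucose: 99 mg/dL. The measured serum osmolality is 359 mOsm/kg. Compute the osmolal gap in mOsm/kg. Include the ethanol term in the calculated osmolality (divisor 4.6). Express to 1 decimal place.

8.1 mOsm/kg

Calculated osmolality = 2·Na + glucose/18 + BUN/2.8 + ethanol/4.6
= 2·141 + 99/18 + 15/2.8 + 267/4.6
= 282 + 5.50 + 5.36 + 58.04
= 350.9 mOsm/kg ≈ 350.9 mOsm/kg
Osmolar gap = measured − calculated = 359 − 350.9 = 8.1 mOsm/kg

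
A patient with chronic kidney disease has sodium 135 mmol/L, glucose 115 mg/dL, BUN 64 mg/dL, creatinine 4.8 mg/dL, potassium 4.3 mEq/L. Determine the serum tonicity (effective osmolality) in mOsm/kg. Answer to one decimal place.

276.4 mOsm/kg

Effective osmolality excludes urea (freely permeant across cell membranes):
2·Na + glucose/18
= 2·135 + 115/18
= 270 + 6.39
= 276.39 mOsm/kg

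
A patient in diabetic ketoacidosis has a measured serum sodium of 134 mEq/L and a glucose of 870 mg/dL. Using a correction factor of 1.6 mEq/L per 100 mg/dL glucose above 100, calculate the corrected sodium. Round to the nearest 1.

146 mEq/L

Corrected Na = measured Na + 1.6 · (glucose − 100)/100
= 134 + 1.6 · (870 − 100)/100
= 134 + 12.3
= 146.3 mEq/L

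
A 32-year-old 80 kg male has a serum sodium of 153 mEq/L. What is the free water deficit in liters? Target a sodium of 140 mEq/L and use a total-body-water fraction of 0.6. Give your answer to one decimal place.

TBW = 0.6 · 80 = 48 L
Free water deficit = TBW · (Na/140 − 1)
= 48 · (153/140 − 1)
= 48 · 0.0929
= 4.46 L

4.5 L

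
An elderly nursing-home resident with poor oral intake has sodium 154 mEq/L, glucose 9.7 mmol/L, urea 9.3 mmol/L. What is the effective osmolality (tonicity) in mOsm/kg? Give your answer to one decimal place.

317.7 mOsm/kg

Effective osmolality excludes urea (freely permeant across cell membranes):
2·Na + glucose
= 2·154 + 9.7
= 308 + 9.7
= 317.7 mOsm/kg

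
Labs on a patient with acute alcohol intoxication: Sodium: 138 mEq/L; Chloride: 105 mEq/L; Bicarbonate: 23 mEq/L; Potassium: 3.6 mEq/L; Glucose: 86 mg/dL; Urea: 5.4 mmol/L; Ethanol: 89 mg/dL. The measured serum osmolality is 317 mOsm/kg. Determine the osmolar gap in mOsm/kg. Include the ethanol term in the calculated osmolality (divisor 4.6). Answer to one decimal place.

Calculated osmolality = 2·Na + glucose/18 + urea + ethanol/4.6
= 2·138 + 86/18 + 5.4 + 89/4.6
= 276 + 4.78 + 5.40 + 19.35
= 305.53 mOsm/kg ≈ 305.5 mOsm/kg
Osmolar gap = measured − calculated = 317 − 305.5 = 11.5 mOsm/kg

11.5 mOsm/kg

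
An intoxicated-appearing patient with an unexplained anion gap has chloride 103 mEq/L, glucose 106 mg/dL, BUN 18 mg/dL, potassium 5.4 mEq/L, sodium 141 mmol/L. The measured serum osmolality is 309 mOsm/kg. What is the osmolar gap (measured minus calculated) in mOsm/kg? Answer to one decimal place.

14.7 mOsm/kg

Calculated osmolality = 2·Na + glucose/18 + BUN/2.8
= 2·141 + 106/18 + 18/2.8
= 282 + 5.89 + 6.43
= 294.32 mOsm/kg ≈ 294.3 mOsm/kg
Osmolar gap = measured − calculated = 309 − 294.3 = 14.7 mOsm/kg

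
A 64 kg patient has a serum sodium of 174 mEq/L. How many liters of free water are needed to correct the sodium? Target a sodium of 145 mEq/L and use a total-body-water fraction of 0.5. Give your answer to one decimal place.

TBW = 0.5 · 64 = 32 L
Free water deficit = TBW · (Na/145 − 1)
= 32 · (174/145 − 1)
= 32 · 0.2
= 6.4 L

6.4 L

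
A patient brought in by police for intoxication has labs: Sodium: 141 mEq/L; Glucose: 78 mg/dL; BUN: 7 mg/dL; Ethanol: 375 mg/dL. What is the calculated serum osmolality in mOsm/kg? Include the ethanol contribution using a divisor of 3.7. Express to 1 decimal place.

Calculated osmolality = 2·Na + glucose/18 + BUN/2.8 + ethanol/3.7
= 2·141 + 78/18 + 7/2.8 + 375/3.7
= 282 + 4.33 + 2.50 + 101.35
= 390.18 mOsm/kg

390.2 mOsm/kg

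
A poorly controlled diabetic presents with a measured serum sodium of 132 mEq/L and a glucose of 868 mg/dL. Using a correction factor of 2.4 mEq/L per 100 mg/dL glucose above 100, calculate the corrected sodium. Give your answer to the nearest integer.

150 mEq/L

Corrected Na = measured Na + 2.4 · (glucose − 100)/100
= 132 + 2.4 · (868 − 100)/100
= 132 + 18.4
= 150.4 mEq/L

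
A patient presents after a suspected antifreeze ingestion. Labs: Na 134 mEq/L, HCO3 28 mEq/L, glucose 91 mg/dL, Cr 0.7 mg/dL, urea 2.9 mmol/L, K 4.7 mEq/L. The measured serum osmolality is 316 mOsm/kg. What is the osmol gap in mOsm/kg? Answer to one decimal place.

40.0 mOsm/kg

Calculated osmolality = 2·Na + glucose/18 + urea
= 2·134 + 91/18 + 2.9
= 268 + 5.06 + 2.90
= 275.96 mOsm/kg ≈ 276.0 mOsm/kg
Osmolar gap = measured − calculated = 316 − 276.0 = 40.0 mOsm/kg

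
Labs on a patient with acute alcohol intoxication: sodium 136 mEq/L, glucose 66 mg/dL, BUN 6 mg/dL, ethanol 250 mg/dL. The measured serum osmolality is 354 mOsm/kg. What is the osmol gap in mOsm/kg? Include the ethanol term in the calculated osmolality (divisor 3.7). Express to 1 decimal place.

8.6 mOsm/kg

Calculated osmolality = 2·Na + glucose/18 + BUN/2.8 + ethanol/3.7
= 2·136 + 66/18 + 6/2.8 + 250/3.7
= 272 + 3.67 + 2.14 + 67.57
= 345.38 mOsm/kg ≈ 345.4 mOsm/kg
Osmolar gap = measured − calculated = 354 − 345.4 = 8.6 mOsm/kg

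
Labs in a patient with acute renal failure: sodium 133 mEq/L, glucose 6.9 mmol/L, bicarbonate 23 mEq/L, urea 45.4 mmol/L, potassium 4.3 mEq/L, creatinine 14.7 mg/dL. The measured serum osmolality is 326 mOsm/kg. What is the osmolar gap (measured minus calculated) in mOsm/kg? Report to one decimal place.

Calculated osmolality = 2·Na + glucose + urea
= 2·133 + 6.9 + 45.4
= 266 + 6.90 + 45.40
= 318.3 mOsm/kg ≈ 318.3 mOsm/kg
Osmolar gap = measured − calculated = 326 − 318.3 = 7.7 mOsm/kg

7.7 mOsm/kg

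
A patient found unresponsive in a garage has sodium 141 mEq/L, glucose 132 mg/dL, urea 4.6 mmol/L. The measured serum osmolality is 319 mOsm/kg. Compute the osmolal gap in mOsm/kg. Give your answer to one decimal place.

Calculated osmolality = 2·Na + glucose/18 + urea
= 2·141 + 132/18 + 4.6
= 282 + 7.33 + 4.60
= 293.93 mOsm/kg ≈ 293.9 mOsm/kg
Osmolar gap = measured − calculated = 319 − 293.9 = 25.1 mOsm/kg

25.1 mOsm/kg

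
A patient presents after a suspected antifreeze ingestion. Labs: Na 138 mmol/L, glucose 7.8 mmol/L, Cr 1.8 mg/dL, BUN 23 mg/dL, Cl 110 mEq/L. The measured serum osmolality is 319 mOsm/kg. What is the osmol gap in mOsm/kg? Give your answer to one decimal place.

Calculated osmolality = 2·Na + glucose + BUN/2.8
= 2·138 + 7.8 + 23/2.8
= 276 + 7.80 + 8.21
= 292.01 mOsm/kg ≈ 292.0 mOsm/kg
Osmolar gap = measured − calculated = 319 − 292.0 = 27.0 mOsm/kg

27.0 mOsm/kg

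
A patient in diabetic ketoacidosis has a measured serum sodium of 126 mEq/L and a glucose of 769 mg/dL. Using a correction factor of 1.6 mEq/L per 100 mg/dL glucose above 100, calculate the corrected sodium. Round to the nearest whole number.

Corrected Na = measured Na + 1.6 · (glucose − 100)/100
= 126 + 1.6 · (769 − 100)/100
= 126 + 10.7
= 136.7 mEq/L

137 mEq/L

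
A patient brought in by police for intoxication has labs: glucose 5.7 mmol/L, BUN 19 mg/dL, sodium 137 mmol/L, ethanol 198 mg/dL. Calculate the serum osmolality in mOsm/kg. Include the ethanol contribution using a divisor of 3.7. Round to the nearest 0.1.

Calculated osmolality = 2·Na + glucose + BUN/2.8 + ethanol/3.7
= 2·137 + 5.7 + 19/2.8 + 198/3.7
= 274 + 5.70 + 6.79 + 53.51
= 340 mOsm/kg

340.0 mOsm/kg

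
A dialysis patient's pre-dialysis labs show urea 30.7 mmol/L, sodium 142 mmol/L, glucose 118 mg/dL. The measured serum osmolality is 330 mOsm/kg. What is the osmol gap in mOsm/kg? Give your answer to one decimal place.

Calculated osmolality = 2·Na + glucose/18 + urea
= 2·142 + 118/18 + 30.7
= 284 + 6.56 + 30.70
= 321.26 mOsm/kg ≈ 321.3 mOsm/kg
Osmolar gap = measured − calculated = 330 − 321.3 = 8.7 mOsm/kg

8.7 mOsm/kg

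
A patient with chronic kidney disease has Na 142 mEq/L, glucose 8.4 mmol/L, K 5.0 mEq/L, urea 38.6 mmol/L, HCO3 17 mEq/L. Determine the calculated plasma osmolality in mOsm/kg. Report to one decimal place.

Calculated osmolality = 2·Na + glucose + urea
= 2·142 + 8.4 + 38.6
= 284 + 8.40 + 38.60
= 331 mOsm/kg

331.0 mOsm/kg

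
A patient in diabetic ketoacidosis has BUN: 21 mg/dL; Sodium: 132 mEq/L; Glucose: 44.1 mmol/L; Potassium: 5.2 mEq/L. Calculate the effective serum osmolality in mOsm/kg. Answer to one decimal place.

Effective osmolality excludes urea (freely permeant across cell membranes):
2·Na + glucose
= 2·132 + 44.1
= 264 + 44.1
= 308.1 mOsm/kg

308.1 mOsm/kg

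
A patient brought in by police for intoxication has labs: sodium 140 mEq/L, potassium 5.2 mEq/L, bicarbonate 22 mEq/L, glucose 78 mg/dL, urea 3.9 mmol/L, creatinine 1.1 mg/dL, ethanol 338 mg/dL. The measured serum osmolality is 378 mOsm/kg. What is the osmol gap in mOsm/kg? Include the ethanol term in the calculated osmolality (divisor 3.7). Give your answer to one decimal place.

-1.6 mOsm/kg

Calculated osmolality = 2·Na + glucose/18 + urea + ethanol/3.7
= 2·140 + 78/18 + 3.9 + 338/3.7
= 280 + 4.33 + 3.90 + 91.35
= 379.58 mOsm/kg ≈ 379.6 mOsm/kg
Osmolar gap = measured − calculated = 378 − 379.6 = -1.6 mOsm/kg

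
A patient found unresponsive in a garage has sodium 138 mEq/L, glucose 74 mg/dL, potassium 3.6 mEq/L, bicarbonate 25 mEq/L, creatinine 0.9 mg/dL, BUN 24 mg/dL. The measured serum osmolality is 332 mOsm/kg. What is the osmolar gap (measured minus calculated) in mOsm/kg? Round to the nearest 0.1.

Calculated osmolality = 2·Na + glucose/18 + BUN/2.8
= 2·138 + 74/18 + 24/2.8
= 276 + 4.11 + 8.57
= 288.68 mOsm/kg ≈ 288.7 mOsm/kg
Osmolar gap = measured − calculated = 332 − 288.7 = 43.3 mOsm/kg

43.3 mOsm/kg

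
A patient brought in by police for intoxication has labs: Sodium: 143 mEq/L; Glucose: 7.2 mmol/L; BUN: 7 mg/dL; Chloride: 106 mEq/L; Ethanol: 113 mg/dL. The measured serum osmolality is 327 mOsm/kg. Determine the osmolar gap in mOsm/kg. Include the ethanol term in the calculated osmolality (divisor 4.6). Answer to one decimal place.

6.7 mOsm/kg

Calculated osmolality = 2·Na + glucose + BUN/2.8 + ethanol/4.6
= 2·143 + 7.2 + 7/2.8 + 113/4.6
= 286 + 7.20 + 2.50 + 24.57
= 320.27 mOsm/kg ≈ 320.3 mOsm/kg
Osmolar gap = measured − calculated = 327 − 320.3 = 6.7 mOsm/kg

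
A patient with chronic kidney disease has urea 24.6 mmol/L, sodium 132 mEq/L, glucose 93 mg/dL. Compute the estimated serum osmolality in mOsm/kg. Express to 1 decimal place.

293.8 mOsm/kg

Calculated osmolality = 2·Na + glucose/18 + urea
= 2·132 + 93/18 + 24.6
= 264 + 5.17 + 24.60
= 293.77 mOsm/kg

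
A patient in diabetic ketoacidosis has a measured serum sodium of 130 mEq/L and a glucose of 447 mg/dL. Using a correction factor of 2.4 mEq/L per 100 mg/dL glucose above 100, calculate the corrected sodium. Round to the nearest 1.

138 mEq/L

Corrected Na = measured Na + 2.4 · (glucose − 100)/100
= 130 + 2.4 · (447 − 100)/100
= 130 + 8.3
= 138.3 mEq/L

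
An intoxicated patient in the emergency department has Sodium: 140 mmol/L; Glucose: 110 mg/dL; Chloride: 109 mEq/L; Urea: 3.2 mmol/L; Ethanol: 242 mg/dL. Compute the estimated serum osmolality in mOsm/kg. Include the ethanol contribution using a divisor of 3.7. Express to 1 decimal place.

Calculated osmolality = 2·Na + glucose/18 + urea + ethanol/3.7
= 2·140 + 110/18 + 3.2 + 242/3.7
= 280 + 6.11 + 3.20 + 65.41
= 354.72 mOsm/kg

354.7 mOsm/kg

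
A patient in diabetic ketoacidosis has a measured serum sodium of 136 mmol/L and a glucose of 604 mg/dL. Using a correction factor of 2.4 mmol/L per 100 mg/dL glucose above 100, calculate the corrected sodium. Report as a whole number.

Corrected Na = measured Na + 2.4 · (glucose − 100)/100
= 136 + 2.4 · (604 − 100)/100
= 136 + 12.1
= 148.1 mmol/L

148 mmol/L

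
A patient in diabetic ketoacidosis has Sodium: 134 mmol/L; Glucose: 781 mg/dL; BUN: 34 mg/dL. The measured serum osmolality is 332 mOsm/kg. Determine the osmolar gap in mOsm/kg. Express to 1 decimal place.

8.5 mOsm/kg

Calculated osmolality = 2·Na + glucose/18 + BUN/2.8
= 2·134 + 781/18 + 34/2.8
= 268 + 43.39 + 12.14
= 323.53 mOsm/kg ≈ 323.5 mOsm/kg
Osmolar gap = measured − calculated = 332 − 323.5 = 8.5 mOsm/kg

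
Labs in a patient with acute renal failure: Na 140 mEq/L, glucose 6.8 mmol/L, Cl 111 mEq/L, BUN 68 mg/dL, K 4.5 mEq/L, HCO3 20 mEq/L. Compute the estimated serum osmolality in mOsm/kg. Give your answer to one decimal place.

Calculated osmolality = 2·Na + glucose + BUN/2.8
= 2·140 + 6.8 + 68/2.8
= 280 + 6.80 + 24.29
= 311.09 mOsm/kg

311.1 mOsm/kg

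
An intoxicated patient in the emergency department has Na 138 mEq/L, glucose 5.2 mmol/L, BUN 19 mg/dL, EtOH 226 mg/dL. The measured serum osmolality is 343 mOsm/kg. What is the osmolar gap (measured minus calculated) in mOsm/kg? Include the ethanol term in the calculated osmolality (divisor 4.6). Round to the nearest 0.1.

Calculated osmolality = 2·Na + glucose + BUN/2.8 + ethanol/4.6
= 2·138 + 5.2 + 19/2.8 + 226/4.6
= 276 + 5.20 + 6.79 + 49.13
= 337.12 mOsm/kg ≈ 337.1 mOsm/kg
Osmolar gap = measured − calculated = 343 − 337.1 = 5.9 mOsm/kg

5.9 mOsm/kg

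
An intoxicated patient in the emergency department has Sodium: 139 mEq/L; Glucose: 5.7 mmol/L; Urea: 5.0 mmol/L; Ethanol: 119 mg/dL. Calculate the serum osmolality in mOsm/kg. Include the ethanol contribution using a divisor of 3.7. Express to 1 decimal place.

320.9 mOsm/kg

Calculated osmolality = 2·Na + glucose + urea + ethanol/3.7
= 2·139 + 5.7 + 5 + 119/3.7
= 278 + 5.70 + 5 + 32.16
= 320.86 mOsm/kg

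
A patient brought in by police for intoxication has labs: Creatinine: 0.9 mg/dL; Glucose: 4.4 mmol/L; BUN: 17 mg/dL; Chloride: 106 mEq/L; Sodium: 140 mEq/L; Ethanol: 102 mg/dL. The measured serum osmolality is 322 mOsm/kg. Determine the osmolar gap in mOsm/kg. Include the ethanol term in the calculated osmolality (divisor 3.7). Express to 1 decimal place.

Calculated osmolality = 2·Na + glucose + BUN/2.8 + ethanol/3.7
= 2·140 + 4.4 + 17/2.8 + 102/3.7
= 280 + 4.40 + 6.07 + 27.57
= 318.04 mOsm/kg ≈ 318.0 mOsm/kg
Osmolar gap = measured − calculated = 322 − 318.0 = 4.0 mOsm/kg

4.0 mOsm/kg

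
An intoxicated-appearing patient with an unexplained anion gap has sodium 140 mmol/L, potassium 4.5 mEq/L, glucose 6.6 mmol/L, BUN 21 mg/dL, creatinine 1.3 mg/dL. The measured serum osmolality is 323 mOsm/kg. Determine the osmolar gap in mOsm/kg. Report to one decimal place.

28.9 mOsm/kg

Calculated osmolality = 2·Na + glucose + BUN/2.8
= 2·140 + 6.6 + 21/2.8
= 280 + 6.60 + 7.50
= 294.1 mOsm/kg ≈ 294.1 mOsm/kg
Osmolar gap = measured − calculated = 323 − 294.1 = 28.9 mOsm/kg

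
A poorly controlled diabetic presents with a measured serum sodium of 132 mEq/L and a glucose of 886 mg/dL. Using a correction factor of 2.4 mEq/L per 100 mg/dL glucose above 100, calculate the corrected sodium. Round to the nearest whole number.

Corrected Na = measured Na + 2.4 · (glucose − 100)/100
= 132 + 2.4 · (886 − 100)/100
= 132 + 18.9
= 150.9 mEq/L

151 mEq/L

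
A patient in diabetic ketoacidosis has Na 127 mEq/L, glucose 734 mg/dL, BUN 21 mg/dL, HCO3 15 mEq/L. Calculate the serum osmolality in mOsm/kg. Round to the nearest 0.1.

Calculated osmolality = 2·Na + glucose/18 + BUN/2.8
= 2·127 + 734/18 + 21/2.8
= 254 + 40.78 + 7.50
= 302.28 mOsm/kg

302.3 mOsm/kg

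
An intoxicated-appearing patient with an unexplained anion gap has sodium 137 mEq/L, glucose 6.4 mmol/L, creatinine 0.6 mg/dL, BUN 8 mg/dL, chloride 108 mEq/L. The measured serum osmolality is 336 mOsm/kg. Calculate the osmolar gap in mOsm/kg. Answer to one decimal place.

52.7 mOsm/kg

Calculated osmolality = 2·Na + glucose + BUN/2.8
= 2·137 + 6.4 + 8/2.8
= 274 + 6.40 + 2.86
= 283.26 mOsm/kg ≈ 283.3 mOsm/kg
Osmolar gap = measured − calculated = 336 − 283.3 = 52.7 mOsm/kg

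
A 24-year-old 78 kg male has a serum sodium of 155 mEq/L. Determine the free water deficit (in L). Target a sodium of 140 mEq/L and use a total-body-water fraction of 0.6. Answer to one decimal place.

5.0 L

TBW = 0.6 · 78 = 46.8 L
Free water deficit = TBW · (Na/140 − 1)
= 46.8 · (155/140 − 1)
= 46.8 · 0.1071
= 5.01 L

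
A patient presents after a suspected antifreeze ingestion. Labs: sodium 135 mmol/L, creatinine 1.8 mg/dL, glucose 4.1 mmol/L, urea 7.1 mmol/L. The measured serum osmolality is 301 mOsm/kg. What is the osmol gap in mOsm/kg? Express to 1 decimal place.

19.8 mOsm/kg

Calculated osmolality = 2·Na + glucose + urea
= 2·135 + 4.1 + 7.1
= 270 + 4.10 + 7.10
= 281.2 mOsm/kg ≈ 281.2 mOsm/kg
Osmolar gap = measured − calculated = 301 − 281.2 = 19.8 mOsm/kg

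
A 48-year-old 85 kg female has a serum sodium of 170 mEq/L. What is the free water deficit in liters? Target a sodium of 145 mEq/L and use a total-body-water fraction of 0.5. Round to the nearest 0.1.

7.3 L

TBW = 0.5 · 85 = 42.5 L
Free water deficit = TBW · (Na/145 − 1)
= 42.5 · (170/145 − 1)
= 42.5 · 0.1724
= 7.33 L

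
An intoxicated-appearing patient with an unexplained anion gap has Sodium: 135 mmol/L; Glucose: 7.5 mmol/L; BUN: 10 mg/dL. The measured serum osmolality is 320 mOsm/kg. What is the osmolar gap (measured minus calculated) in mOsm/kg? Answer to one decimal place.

38.9 mOsm/kg

Calculated osmolality = 2·Na + glucose + BUN/2.8
= 2·135 + 7.5 + 10/2.8
= 270 + 7.50 + 3.57
= 281.07 mOsm/kg ≈ 281.1 mOsm/kg
Osmolar gap = measured − calculated = 320 − 281.1 = 38.9 mOsm/kg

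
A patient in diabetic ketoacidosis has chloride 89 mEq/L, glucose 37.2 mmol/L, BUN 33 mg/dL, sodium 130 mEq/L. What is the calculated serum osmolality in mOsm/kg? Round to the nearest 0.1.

Calculated osmolality = 2·Na + glucose + BUN/2.8
= 2·130 + 37.2 + 33/2.8
= 260 + 37.20 + 11.79
= 308.99 mOsm/kg

309.0 mOsm/kg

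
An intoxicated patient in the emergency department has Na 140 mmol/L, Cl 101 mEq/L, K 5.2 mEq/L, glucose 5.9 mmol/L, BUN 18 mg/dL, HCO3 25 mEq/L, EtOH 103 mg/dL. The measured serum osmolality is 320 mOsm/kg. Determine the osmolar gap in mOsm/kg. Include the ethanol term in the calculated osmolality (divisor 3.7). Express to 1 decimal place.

Calculated osmolality = 2·Na + glucose + BUN/2.8 + ethanol/3.7
= 2·140 + 5.9 + 18/2.8 + 103/3.7
= 280 + 5.90 + 6.43 + 27.84
= 320.17 mOsm/kg ≈ 320.2 mOsm/kg
Osmolar gap = measured − calculated = 320 − 320.2 = -0.2 mOsm/kg

-0.2 mOsm/kg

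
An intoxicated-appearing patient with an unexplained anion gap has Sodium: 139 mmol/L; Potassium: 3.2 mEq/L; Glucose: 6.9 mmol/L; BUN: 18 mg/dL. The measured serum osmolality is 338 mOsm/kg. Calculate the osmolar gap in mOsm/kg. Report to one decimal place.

46.7 mOsm/kg

Calculated osmolality = 2·Na + glucose + BUN/2.8
= 2·139 + 6.9 + 18/2.8
= 278 + 6.90 + 6.43
= 291.33 mOsm/kg ≈ 291.3 mOsm/kg
Osmolar gap = measured − calculated = 338 − 291.3 = 46.7 mOsm/kg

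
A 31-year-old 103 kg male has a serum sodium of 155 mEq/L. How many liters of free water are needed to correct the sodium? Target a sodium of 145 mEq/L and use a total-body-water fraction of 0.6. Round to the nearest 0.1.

TBW = 0.6 · 103 = 61.8 L
Free water deficit = TBW · (Na/145 − 1)
= 61.8 · (155/145 − 1)
= 61.8 · 0.069
= 4.26 L

4.3 L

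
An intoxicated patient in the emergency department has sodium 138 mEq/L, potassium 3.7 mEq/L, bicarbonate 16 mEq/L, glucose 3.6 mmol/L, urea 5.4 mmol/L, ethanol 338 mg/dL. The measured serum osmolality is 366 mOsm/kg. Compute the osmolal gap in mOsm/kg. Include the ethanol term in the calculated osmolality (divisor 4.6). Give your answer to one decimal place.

Calculated osmolality = 2·Na + glucose + urea + ethanol/4.6
= 2·138 + 3.6 + 5.4 + 338/4.6
= 276 + 3.60 + 5.40 + 73.48
= 358.48 mOsm/kg ≈ 358.5 mOsm/kg
Osmolar gap = measured − calculated = 366 − 358.5 = 7.5 mOsm/kg

7.5 mOsm/kg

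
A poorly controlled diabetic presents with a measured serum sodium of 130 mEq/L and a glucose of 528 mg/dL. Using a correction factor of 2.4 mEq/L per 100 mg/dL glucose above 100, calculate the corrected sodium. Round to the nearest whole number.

140 mEq/L

Corrected Na = measured Na + 2.4 · (glucose − 100)/100
= 130 + 2.4 · (528 − 100)/100
= 130 + 10.3
= 140.3 mEq/L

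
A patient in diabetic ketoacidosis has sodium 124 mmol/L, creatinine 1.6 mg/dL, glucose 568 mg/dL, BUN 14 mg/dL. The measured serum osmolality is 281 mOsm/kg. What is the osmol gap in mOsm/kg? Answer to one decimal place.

-3.6 mOsm/kg

Calculated osmolality = 2·Na + glucose/18 + BUN/2.8
= 2·124 + 568/18 + 14/2.8
= 248 + 31.56 + 5
= 284.56 mOsm/kg ≈ 284.6 mOsm/kg
Osmolar gap = measured − calculated = 281 − 284.6 = -3.6 mOsm/kg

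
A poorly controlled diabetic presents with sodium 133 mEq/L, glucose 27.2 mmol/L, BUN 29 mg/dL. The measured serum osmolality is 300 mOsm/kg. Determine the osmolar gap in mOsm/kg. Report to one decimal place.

-3.6 mOsm/kg

Calculated osmolality = 2·Na + glucose + BUN/2.8
= 2·133 + 27.2 + 29/2.8
= 266 + 27.20 + 10.36
= 303.56 mOsm/kg ≈ 303.6 mOsm/kg
Osmolar gap = measured − calculated = 300 − 303.6 = -3.6 mOsm/kg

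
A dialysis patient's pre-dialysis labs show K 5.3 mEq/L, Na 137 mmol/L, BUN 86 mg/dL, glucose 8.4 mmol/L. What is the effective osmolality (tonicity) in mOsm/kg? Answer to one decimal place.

Effective osmolality excludes urea (freely permeant across cell membranes):
2·Na + glucose
= 2·137 + 8.4
= 274 + 8.4
= 282.4 mOsm/kg

282.4 mOsm/kg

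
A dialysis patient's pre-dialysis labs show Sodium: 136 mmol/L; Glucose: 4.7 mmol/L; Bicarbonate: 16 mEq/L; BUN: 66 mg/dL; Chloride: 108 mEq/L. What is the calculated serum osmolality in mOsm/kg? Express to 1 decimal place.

Calculated osmolality = 2·Na + glucose + BUN/2.8
= 2·136 + 4.7 + 66/2.8
= 272 + 4.70 + 23.57
= 300.27 mOsm/kg

300.3 mOsm/kg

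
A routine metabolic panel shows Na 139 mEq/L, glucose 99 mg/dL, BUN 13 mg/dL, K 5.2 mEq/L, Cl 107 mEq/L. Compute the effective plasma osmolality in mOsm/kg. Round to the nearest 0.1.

Effective osmolality excludes urea (freely permeant across cell membranes):
2·Na + glucose/18
= 2·139 + 99/18
= 278 + 5.5
= 283.5 mOsm/kg

283.5 mOsm/kg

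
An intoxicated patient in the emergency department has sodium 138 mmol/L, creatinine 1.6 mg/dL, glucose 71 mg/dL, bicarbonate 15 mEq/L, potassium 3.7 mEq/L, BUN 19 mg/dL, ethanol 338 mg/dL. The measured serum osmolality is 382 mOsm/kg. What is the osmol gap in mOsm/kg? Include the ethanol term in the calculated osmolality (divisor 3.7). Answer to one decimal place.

3.9 mOsm/kg

Calculated osmolality = 2·Na + glucose/18 + BUN/2.8 + ethanol/3.7
= 2·138 + 71/18 + 19/2.8 + 338/3.7
= 276 + 3.94 + 6.79 + 91.35
= 378.08 mOsm/kg ≈ 378.1 mOsm/kg
Osmolar gap = measured − calculated = 382 − 378.1 = 3.9 mOsm/kg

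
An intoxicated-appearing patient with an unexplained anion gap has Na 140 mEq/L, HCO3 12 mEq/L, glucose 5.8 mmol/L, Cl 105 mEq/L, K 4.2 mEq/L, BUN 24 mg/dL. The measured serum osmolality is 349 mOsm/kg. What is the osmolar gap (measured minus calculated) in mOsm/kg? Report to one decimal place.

Calculated osmolality = 2·Na + glucose + BUN/2.8
= 2·140 + 5.8 + 24/2.8
= 280 + 5.80 + 8.57
= 294.37 mOsm/kg ≈ 294.4 mOsm/kg
Osmolar gap = measured − calculated = 349 − 294.4 = 54.6 mOsm/kg

54.6 mOsm/kg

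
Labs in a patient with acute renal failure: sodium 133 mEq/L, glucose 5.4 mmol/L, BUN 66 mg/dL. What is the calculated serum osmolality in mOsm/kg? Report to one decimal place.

Calculated osmolality = 2·Na + glucose + BUN/2.8
= 2·133 + 5.4 + 66/2.8
= 266 + 5.40 + 23.57
= 294.97 mOsm/kg

295.0 mOsm/kg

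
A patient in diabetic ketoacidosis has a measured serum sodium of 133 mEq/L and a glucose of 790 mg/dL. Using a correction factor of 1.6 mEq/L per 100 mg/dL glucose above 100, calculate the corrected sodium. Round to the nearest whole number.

144 mEq/L

Corrected Na = measured Na + 1.6 · (glucose − 100)/100
= 133 + 1.6 · (790 − 100)/100
= 133 + 11
= 144 mEq/L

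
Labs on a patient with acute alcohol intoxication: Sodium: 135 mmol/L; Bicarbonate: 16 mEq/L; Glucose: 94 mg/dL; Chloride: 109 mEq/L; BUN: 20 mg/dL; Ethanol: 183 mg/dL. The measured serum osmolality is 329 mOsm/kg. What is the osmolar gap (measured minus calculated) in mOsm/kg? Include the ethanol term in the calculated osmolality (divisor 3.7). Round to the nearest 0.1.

-2.8 mOsm/kg

Calculated osmolality = 2·Na + glucose/18 + BUN/2.8 + ethanol/3.7
= 2·135 + 94/18 + 20/2.8 + 183/3.7
= 270 + 5.22 + 7.14 + 49.46
= 331.82 mOsm/kg ≈ 331.8 mOsm/kg
Osmolar gap = measured − calculated = 329 − 331.8 = -2.8 mOsm/kg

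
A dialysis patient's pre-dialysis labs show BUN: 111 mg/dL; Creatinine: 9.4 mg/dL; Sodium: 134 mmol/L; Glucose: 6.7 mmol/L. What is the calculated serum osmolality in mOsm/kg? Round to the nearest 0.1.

Calculated osmolality = 2·Na + glucose + BUN/2.8
= 2·134 + 6.7 + 111/2.8
= 268 + 6.70 + 39.64
= 314.34 mOsm/kg

314.3 mOsm/kg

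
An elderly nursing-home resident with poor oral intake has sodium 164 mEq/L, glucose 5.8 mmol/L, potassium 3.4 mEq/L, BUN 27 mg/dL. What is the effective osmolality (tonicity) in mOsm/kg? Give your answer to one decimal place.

333.8 mOsm/kg

Effective osmolality excludes urea (freely permeant across cell membranes):
2·Na + glucose
= 2·164 + 5.8
= 328 + 5.8
= 333.8 mOsm/kg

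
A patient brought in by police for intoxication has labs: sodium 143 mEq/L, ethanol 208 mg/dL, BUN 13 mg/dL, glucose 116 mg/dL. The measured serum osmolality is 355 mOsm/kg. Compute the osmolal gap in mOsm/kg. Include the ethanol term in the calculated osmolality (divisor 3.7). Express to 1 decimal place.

Calculated osmolality = 2·Na + glucose/18 + BUN/2.8 + ethanol/3.7
= 2·143 + 116/18 + 13/2.8 + 208/3.7
= 286 + 6.44 + 4.64 + 56.22
= 353.3 mOsm/kg ≈ 353.3 mOsm/kg
Osmolar gap = measured − calculated = 355 − 353.3 = 1.7 mOsm/kg

1.7 mOsm/kg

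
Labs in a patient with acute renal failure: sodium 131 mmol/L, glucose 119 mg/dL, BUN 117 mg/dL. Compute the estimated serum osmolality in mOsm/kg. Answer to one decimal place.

310.4 mOsm/kg

Calculated osmolality = 2·Na + glucose/18 + BUN/2.8
= 2·131 + 119/18 + 117/2.8
= 262 + 6.61 + 41.79
= 310.4 mOsm/kg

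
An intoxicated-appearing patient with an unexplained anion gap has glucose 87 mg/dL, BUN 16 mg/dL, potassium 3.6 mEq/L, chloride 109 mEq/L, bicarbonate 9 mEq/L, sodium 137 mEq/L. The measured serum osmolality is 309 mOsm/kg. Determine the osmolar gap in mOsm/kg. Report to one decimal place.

Calculated osmolality = 2·Na + glucose/18 + BUN/2.8
= 2·137 + 87/18 + 16/2.8
= 274 + 4.83 + 5.71
= 284.54 mOsm/kg ≈ 284.5 mOsm/kg
Osmolar gap = measured − calculated = 309 − 284.5 = 24.5 mOsm/kg

24.5 mOsm/kg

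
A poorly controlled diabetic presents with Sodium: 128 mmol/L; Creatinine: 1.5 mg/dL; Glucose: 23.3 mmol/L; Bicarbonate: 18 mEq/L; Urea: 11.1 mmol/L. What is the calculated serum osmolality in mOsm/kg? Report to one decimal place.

Calculated osmolality = 2·Na + glucose + urea
= 2·128 + 23.3 + 11.1
= 256 + 23.30 + 11.10
= 290.4 mOsm/kg

290.4 mOsm/kg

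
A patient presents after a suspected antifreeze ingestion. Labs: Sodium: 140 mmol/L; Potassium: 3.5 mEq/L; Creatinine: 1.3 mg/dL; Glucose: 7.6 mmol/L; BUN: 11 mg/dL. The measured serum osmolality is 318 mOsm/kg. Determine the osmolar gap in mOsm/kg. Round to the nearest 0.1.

26.5 mOsm/kg

Calculated osmolality = 2·Na + glucose + BUN/2.8
= 2·140 + 7.6 + 11/2.8
= 280 + 7.60 + 3.93
= 291.53 mOsm/kg ≈ 291.5 mOsm/kg
Osmolar gap = measured − calculated = 318 − 291.5 = 26.5 mOsm/kg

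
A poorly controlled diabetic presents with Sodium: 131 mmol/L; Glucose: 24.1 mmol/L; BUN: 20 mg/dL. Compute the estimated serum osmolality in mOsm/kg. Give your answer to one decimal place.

Calculated osmolality = 2·Na + glucose + BUN/2.8
= 2·131 + 24.1 + 20/2.8
= 262 + 24.10 + 7.14
= 293.24 mOsm/kg

293.2 mOsm/kg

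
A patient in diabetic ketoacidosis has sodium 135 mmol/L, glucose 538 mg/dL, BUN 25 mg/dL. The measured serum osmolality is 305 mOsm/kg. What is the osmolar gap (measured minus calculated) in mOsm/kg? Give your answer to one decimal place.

Calculated osmolality = 2·Na + glucose/18 + BUN/2.8
= 2·135 + 538/18 + 25/2.8
= 270 + 29.89 + 8.93
= 308.82 mOsm/kg ≈ 308.8 mOsm/kg
Osmolar gap = measured − calculated = 305 − 308.8 = -3.8 mOsm/kg

-3.8 mOsm/kg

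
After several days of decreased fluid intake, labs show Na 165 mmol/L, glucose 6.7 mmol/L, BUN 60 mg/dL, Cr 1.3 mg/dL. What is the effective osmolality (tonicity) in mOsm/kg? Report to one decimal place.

336.7 mOsm/kg

Effective osmolality excludes urea (freely permeant across cell membranes):
2·Na + glucose
= 2·165 + 6.7
= 330 + 6.7
= 336.7 mOsm/kg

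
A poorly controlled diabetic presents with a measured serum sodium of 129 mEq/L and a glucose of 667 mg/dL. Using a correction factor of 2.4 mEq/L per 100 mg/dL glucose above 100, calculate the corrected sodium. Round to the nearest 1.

Corrected Na = measured Na + 2.4 · (glucose − 100)/100
= 129 + 2.4 · (667 − 100)/100
= 129 + 13.6
= 142.6 mEq/L

143 mEq/L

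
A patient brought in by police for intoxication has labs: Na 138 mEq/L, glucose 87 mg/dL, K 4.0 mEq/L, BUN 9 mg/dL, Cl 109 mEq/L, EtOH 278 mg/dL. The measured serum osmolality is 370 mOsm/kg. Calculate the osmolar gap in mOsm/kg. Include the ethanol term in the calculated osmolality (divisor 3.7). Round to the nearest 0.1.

10.8 mOsm/kg

Calculated osmolality = 2·Na + glucose/18 + BUN/2.8 + ethanol/3.7
= 2·138 + 87/18 + 9/2.8 + 278/3.7
= 276 + 4.83 + 3.21 + 75.14
= 359.18 mOsm/kg ≈ 359.2 mOsm/kg
Osmolar gap = measured − calculated = 370 − 359.2 = 10.8 mOsm/kg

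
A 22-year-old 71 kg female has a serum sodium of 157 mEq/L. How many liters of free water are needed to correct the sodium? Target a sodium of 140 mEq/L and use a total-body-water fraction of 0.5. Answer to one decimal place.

4.3 L

TBW = 0.5 · 71 = 35.5 L
Free water deficit = TBW · (Na/140 − 1)
= 35.5 · (157/140 − 1)
= 35.5 · 0.1214
= 4.31 L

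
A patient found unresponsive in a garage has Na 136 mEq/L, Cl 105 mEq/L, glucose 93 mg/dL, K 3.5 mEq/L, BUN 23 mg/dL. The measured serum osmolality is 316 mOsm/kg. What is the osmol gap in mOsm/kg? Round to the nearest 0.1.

30.6 mOsm/kg

Calculated osmolality = 2·Na + glucose/18 + BUN/2.8
= 2·136 + 93/18 + 23/2.8
= 272 + 5.17 + 8.21
= 285.38 mOsm/kg ≈ 285.4 mOsm/kg
Osmolar gap = measured − calculated = 316 − 285.4 = 30.6 mOsm/kg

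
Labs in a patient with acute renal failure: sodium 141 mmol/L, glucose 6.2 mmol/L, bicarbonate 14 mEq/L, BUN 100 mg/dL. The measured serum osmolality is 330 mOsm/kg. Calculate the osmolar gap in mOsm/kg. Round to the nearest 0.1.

6.1 mOsm/kg

Calculated osmolality = 2·Na + glucose + BUN/2.8
= 2·141 + 6.2 + 100/2.8
= 282 + 6.20 + 35.71
= 323.91 mOsm/kg ≈ 323.9 mOsm/kg
Osmolar gap = measured − calculated = 330 − 323.9 = 6.1 mOsm/kg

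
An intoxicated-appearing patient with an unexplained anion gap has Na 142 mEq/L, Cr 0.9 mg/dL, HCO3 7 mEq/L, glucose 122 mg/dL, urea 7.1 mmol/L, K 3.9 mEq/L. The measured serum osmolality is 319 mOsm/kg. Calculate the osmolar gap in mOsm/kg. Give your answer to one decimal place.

Calculated osmolality = 2·Na + glucose/18 + urea
= 2·142 + 122/18 + 7.1
= 284 + 6.78 + 7.10
= 297.88 mOsm/kg ≈ 297.9 mOsm/kg
Osmolar gap = measured − calculated = 319 − 297.9 = 21.1 mOsm/kg

21.1 mOsm/kg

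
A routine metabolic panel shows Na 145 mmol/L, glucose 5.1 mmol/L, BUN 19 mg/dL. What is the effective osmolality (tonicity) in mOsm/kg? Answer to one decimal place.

Effective osmolality excludes urea (freely permeant across cell membranes):
2·Na + glucose
= 2·145 + 5.1
= 290 + 5.1
= 295.1 mOsm/kg

295.1 mOsm/kg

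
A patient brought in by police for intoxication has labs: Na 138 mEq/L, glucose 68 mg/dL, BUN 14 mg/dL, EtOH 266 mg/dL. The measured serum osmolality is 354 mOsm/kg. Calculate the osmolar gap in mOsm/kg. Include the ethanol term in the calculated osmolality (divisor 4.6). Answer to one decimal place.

11.4 mOsm/kg

Calculated osmolality = 2·Na + glucose/18 + BUN/2.8 + ethanol/4.6
= 2·138 + 68/18 + 14/2.8 + 266/4.6
= 276 + 3.78 + 5 + 57.83
= 342.61 mOsm/kg ≈ 342.6 mOsm/kg
Osmolar gap = measured − calculated = 354 − 342.6 = 11.4 mOsm/kg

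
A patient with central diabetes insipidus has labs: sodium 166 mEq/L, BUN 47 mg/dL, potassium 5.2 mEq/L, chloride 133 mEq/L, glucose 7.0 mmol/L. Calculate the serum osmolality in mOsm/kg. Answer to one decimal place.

355.8 mOsm/kg

Calculated osmolality = 2·Na + glucose + BUN/2.8
= 2·166 + 7 + 47/2.8
= 332 + 7 + 16.79
= 355.79 mOsm/kg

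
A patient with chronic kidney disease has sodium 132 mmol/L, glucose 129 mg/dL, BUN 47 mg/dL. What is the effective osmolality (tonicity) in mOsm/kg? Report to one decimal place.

271.2 mOsm/kg

Effective osmolality excludes urea (freely permeant across cell membranes):
2·Na + glucose/18
= 2·132 + 129/18
= 264 + 7.17
= 271.17 mOsm/kg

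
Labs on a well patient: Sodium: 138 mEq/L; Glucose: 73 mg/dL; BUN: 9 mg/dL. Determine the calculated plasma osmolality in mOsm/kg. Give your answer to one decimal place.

Calculated osmolality = 2·Na + glucose/18 + BUN/2.8
= 2·138 + 73/18 + 9/2.8
= 276 + 4.06 + 3.21
= 283.27 mOsm/kg

283.3 mOsm/kg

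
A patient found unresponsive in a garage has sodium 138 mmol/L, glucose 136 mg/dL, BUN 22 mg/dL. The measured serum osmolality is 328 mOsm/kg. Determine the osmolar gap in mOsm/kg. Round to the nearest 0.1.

Calculated osmolality = 2·Na + glucose/18 + BUN/2.8
= 2·138 + 136/18 + 22/2.8
= 276 + 7.56 + 7.86
= 291.42 mOsm/kg ≈ 291.4 mOsm/kg
Osmolar gap = measured − calculated = 328 − 291.4 = 36.6 mOsm/kg

36.6 mOsm/kg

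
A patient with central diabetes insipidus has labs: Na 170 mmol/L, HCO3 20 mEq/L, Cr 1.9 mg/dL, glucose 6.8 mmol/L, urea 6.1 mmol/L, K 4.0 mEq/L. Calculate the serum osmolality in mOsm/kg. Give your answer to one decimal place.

352.9 mOsm/kg

Calculated osmolality = 2·Na + glucose + urea
= 2·170 + 6.8 + 6.1
= 340 + 6.80 + 6.10
= 352.9 mOsm/kg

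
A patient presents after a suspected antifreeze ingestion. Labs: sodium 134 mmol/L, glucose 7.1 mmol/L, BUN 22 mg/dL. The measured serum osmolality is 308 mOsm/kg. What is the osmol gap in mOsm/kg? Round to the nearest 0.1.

Calculated osmolality = 2·Na + glucose + BUN/2.8
= 2·134 + 7.1 + 22/2.8
= 268 + 7.10 + 7.86
= 282.96 mOsm/kg ≈ 283.0 mOsm/kg
Osmolar gap = measured − calculated = 308 − 283.0 = 25.0 mOsm/kg

25.0 mOsm/kg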